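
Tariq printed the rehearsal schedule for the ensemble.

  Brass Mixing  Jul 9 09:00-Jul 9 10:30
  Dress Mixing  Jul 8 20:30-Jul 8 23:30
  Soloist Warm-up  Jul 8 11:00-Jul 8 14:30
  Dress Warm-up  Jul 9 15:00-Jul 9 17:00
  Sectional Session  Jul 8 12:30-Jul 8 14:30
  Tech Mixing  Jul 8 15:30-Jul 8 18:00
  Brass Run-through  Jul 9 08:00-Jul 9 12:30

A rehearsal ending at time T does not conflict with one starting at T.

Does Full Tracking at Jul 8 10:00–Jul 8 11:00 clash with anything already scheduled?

Soloist Warm-up: starts Jul 8 11:00 at or after Full Tracking ends Jul 8 11:00 → clear.
Sectional Session: starts Jul 8 12:30 at or after Full Tracking ends Jul 8 11:00 → clear.
Tech Mixing: starts Jul 8 15:30 at or after Full Tracking ends Jul 8 11:00 → clear.
Dress Mixing: starts Jul 8 20:30 at or after Full Tracking ends Jul 8 11:00 → clear.
Brass Run-through: starts Jul 9 08:00 at or after Full Tracking ends Jul 8 11:00 → clear.
Brass Mixing: starts Jul 9 09:00 at or after Full Tracking ends Jul 8 11:00 → clear.
Dress Warm-up: starts Jul 9 15:00 at or after Full Tracking ends Jul 8 11:00 → clear.

No — it doesn't clash with anything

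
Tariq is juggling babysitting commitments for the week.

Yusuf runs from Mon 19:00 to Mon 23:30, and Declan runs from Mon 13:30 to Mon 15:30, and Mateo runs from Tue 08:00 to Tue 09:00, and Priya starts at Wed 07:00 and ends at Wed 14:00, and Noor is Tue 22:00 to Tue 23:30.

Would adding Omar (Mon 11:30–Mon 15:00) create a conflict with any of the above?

Yes — it overlaps Declan

Declan: starts Mon 13:30 before Omar ends Mon 15:00, and ends Mon 15:30 after Omar starts Mon 11:30 → overlap.
Yusuf: starts Mon 19:00 at or after Omar ends Mon 15:00 → clear.
Mateo: starts Tue 08:00 at or after Omar ends Mon 15:00 → clear.
Noor: starts Tue 22:00 at or after Omar ends Mon 15:00 → clear.
Priya: starts Wed 07:00 at or after Omar ends Mon 15:00 → clear.
Omar overlaps Declan.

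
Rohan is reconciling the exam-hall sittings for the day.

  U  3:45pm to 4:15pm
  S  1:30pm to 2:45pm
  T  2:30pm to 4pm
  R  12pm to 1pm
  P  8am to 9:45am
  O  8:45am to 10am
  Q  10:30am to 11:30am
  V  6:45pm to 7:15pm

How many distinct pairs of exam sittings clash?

Check each pair: they overlap iff neither finishes before the other starts.
Sorted by start: P, O, Q, R, S, T, U, V.
O starts before P ends → P and O overlap.
Q starts after P ends — done with P.
Q starts after O ends — done with O.
R starts after Q ends — done with Q.
S starts after R ends — done with R.
T starts before S ends → S and T overlap.
U starts after S ends — done with S.
U starts before T ends → T and U overlap.
V starts after T ends.
V starts after U ends.
Overlapping pairs: O & P, S & T, T & U — 3 in total.

3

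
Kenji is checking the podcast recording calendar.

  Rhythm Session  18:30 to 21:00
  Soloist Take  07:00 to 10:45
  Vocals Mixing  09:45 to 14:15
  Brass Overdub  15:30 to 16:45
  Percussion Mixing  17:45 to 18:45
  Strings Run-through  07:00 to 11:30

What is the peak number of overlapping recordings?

3

Sweep the timeline, counting +1 at each start and −1 at each end (ends before starts at a tie):
07:00 start Soloist Take → 1
07:00 start Strings Run-through → 2
09:45 start Vocals Mixing → 3
10:45 end Soloist Take → 2
11:30 end Strings Run-through → 1
14:15 end Vocals Mixing → 0
15:30 start Brass Overdub → 1
16:45 end Brass Overdub → 0
17:45 start Percussion Mixing → 1
18:30 start Rhythm Session → 2
18:45 end Percussion Mixing → 1
21:00 end Rhythm Session → 0
Peak is 3, at 09:45 (Soloist Take, Strings Run-through, Vocals Mixing).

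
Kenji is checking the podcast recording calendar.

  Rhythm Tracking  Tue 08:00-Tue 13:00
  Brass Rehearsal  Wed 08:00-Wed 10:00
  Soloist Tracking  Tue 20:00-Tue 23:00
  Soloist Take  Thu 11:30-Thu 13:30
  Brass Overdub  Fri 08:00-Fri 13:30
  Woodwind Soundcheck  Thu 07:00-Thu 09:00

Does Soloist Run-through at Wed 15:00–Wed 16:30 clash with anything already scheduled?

No — it doesn't clash with anything

Rhythm Tracking: ends Tue 13:00 at or before Soloist Run-through starts Wed 15:00 → clear.
Soloist Tracking: ends Tue 23:00 at or before Soloist Run-through starts Wed 15:00 → clear.
Brass Rehearsal: ends Wed 10:00 at or before Soloist Run-through starts Wed 15:00 → clear.
Woodwind Soundcheck: starts Thu 07:00 at or after Soloist Run-through ends Wed 16:30 → clear.
Soloist Take: starts Thu 11:30 at or after Soloist Run-through ends Wed 16:30 → clear.
Brass Overdub: starts Fri 08:00 at or after Soloist Run-through ends Wed 16:30 → clear.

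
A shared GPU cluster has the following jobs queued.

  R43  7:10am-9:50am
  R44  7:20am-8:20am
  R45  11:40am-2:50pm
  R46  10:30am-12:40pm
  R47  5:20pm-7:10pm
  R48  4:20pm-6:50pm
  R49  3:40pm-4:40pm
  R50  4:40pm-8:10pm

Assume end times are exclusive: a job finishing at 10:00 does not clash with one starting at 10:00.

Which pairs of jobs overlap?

R43 & R44, R45 & R46, R47 & R48, R47 & R50, R48 & R49, R48 & R50

Sorted by start: R43, R44, R46, R45, R49, R48, R50, R47.
R44 starts before R43 ends → R43 and R44 overlap.
R46 starts after R43 ends, so R43 has no further overlaps.
R46 starts after R44 ends, so R44 has no further overlaps.
R45 starts before R46 ends → R46 and R45 overlap.
R49 starts after R46 ends, so R46 has no further overlaps.
R49 starts after R45 ends, so R45 has no further overlaps.
R48 starts before R49 ends → R49 and R48 overlap.
R50 starts exactly when R49 ends (back-to-back, no overlap), so R49 has no further overlaps.
R50 starts before R48 ends → R48 and R50 overlap.
R47 starts before R48 ends → R48 and R47 overlap.
R47 starts before R50 ends → R50 and R47 overlap.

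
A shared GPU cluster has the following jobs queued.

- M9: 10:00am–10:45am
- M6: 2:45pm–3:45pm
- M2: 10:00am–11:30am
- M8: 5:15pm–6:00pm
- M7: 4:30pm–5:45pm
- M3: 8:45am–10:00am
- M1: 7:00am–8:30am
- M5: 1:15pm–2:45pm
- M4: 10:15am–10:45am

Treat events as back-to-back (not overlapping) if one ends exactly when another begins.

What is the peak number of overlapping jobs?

Sort all start/end points and keep a running count:
7:00am start M1 → 1
8:30am end M1 → 0
8:45am start M3 → 1
10:00am end M3 → 0
10:00am start M2 → 1
10:00am start M9 → 2
10:15am start M4 → 3
10:45am end M4 → 2
10:45am end M9 → 1
11:30am end M2 → 0
1:15pm start M5 → 1
2:45pm end M5 → 0
2:45pm start M6 → 1
3:45pm end M6 → 0
4:30pm start M7 → 1
5:15pm start M8 → 2
5:45pm end M7 → 1
6:00pm end M8 → 0
Peak is 3, at 10:15am (M2, M4, M9).

3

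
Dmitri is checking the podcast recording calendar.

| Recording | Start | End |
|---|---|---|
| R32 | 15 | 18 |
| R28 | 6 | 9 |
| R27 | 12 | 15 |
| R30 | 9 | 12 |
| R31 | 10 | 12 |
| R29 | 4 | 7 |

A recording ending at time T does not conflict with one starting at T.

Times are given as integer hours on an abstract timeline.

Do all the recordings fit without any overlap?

No

Sorted by start: R29, R28, R30, R31, R27, R32.
R28 starts before R29 ends → R29 and R28 overlap.
That's a conflict, so the schedule is not conflict-free.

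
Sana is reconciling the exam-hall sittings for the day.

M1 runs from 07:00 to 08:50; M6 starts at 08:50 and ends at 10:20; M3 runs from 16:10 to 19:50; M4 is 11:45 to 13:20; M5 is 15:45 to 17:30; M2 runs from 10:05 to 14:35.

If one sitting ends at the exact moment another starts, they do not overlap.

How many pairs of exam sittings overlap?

3

Check each pair: they overlap iff neither finishes before the other starts.
Sorted by start: M1, M6, M2, M4, M5, M3.
M6 starts exactly when M1 ends (back-to-back, no overlap); M1 is clear from here.
M2 starts before M6 ends → M6 and M2 overlap.
M4 starts after M6 ends; M6 is clear from here.
M4 starts before M2 ends → M2 and M4 overlap.
M5 starts after M2 ends; M2 is clear from here.
M5 starts after M4 ends; M4 is clear from here.
M3 starts before M5 ends → M5 and M3 overlap.
Overlapping pairs: M2 & M4, M2 & M6, M3 & M5 — 3 in total.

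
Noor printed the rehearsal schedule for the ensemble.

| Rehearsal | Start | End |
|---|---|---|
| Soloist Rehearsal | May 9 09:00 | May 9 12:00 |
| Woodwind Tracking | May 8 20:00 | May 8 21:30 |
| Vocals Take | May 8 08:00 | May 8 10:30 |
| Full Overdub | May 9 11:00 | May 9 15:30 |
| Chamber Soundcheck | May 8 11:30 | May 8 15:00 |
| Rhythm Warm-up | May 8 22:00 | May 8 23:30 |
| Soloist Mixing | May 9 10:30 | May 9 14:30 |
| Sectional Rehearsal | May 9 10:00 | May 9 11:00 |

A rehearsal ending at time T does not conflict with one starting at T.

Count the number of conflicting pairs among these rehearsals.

Sorted by start: Vocals Take, Chamber Soundcheck, Woodwind Tracking, Rhythm Warm-up, Soloist Rehearsal, Sectional Rehearsal, Soloist Mixing, Full Overdub.
Chamber Soundcheck starts after Vocals Take ends — done with Vocals Take.
Woodwind Tracking starts after Chamber Soundcheck ends — done with Chamber Soundcheck.
Rhythm Warm-up starts after Woodwind Tracking ends — done with Woodwind Tracking.
Soloist Rehearsal starts after Rhythm Warm-up ends — done with Rhythm Warm-up.
Sectional Rehearsal starts before Soloist Rehearsal ends → Soloist Rehearsal and Sectional Rehearsal overlap.
Soloist Mixing starts before Soloist Rehearsal ends → Soloist Rehearsal and Soloist Mixing overlap.
Full Overdub starts before Soloist Rehearsal ends → Soloist Rehearsal and Full Overdub overlap.
Soloist Mixing starts before Sectional Rehearsal ends → Sectional Rehearsal and Soloist Mixing overlap.
Full Overdub starts exactly when Sectional Rehearsal ends (back-to-back, no overlap).
Full Overdub starts before Soloist Mixing ends → Soloist Mixing and Full Overdub overlap.
Overlapping pairs: Full Overdub & Soloist Mixing, Full Overdub & Soloist Rehearsal, Sectional Rehearsal & Soloist Mixing, Sectional Rehearsal & Soloist Rehearsal, Soloist Mixing & Soloist Rehearsal — 5 in total.

5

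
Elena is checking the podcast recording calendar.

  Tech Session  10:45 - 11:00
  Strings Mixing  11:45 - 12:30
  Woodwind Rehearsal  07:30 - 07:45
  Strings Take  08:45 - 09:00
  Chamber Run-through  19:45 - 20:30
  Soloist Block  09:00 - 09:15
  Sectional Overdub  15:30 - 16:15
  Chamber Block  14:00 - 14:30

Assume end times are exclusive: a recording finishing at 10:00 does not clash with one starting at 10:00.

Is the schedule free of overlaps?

Check each pair: they overlap iff neither finishes before the other starts.
Sorted by start: Woodwind Rehearsal, Strings Take, Soloist Block, Tech Session, Strings Mixing, Chamber Block, Sectional Overdub, Chamber Run-through.
Strings Take starts after Woodwind Rehearsal ends — done with Woodwind Rehearsal.
Soloist Block starts exactly when Strings Take ends (back-to-back, no overlap) — done with Strings Take.
Tech Session starts after Soloist Block ends — done with Soloist Block.
Strings Mixing starts after Tech Session ends — done with Tech Session.
Chamber Block starts after Strings Mixing ends — done with Strings Mixing.
Sectional Overdub starts after Chamber Block ends — done with Chamber Block.
Chamber Run-through starts after Sectional Overdub ends.
Every pair is clear; the schedule has no overlaps.

Yes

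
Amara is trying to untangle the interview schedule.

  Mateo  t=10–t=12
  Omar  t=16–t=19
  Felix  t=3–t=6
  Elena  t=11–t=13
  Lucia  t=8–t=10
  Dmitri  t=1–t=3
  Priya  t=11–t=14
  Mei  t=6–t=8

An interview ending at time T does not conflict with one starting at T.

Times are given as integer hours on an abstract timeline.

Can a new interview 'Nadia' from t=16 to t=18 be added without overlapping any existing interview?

Dmitri: ends t=3 at or before Nadia starts t=16 → clear.
Felix: ends t=6 at or before Nadia starts t=16 → clear.
Mei: ends t=8 at or before Nadia starts t=16 → clear.
Lucia: ends t=10 at or before Nadia starts t=16 → clear.
Mateo: ends t=12 at or before Nadia starts t=16 → clear.
Elena: ends t=13 at or before Nadia starts t=16 → clear.
Priya: ends t=14 at or before Nadia starts t=16 → clear.
Omar: starts t=16 before Nadia ends t=18, and ends t=19 after Nadia starts t=16 → overlap.
Nadia overlaps Omar.

No — it overlaps Omar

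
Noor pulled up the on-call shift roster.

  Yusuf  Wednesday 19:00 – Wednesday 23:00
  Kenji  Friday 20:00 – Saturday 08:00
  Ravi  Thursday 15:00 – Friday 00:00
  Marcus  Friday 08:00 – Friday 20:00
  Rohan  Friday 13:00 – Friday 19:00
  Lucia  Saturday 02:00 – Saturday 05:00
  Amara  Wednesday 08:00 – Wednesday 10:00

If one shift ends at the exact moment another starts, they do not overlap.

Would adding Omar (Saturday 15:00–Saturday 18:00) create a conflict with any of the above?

No — it doesn't clash with anything

Amara: ends Wednesday 10:00 at or before Omar starts Saturday 15:00 → clear.
Yusuf: ends Wednesday 23:00 at or before Omar starts Saturday 15:00 → clear.
Ravi: ends Friday 00:00 at or before Omar starts Saturday 15:00 → clear.
Marcus: ends Friday 20:00 at or before Omar starts Saturday 15:00 → clear.
Rohan: ends Friday 19:00 at or before Omar starts Saturday 15:00 → clear.
Kenji: ends Saturday 08:00 at or before Omar starts Saturday 15:00 → clear.
Lucia: ends Saturday 05:00 at or before Omar starts Saturday 15:00 → clear.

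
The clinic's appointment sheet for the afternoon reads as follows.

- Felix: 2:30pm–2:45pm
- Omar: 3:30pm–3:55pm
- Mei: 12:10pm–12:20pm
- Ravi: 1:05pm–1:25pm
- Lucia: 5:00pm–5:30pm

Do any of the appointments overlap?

Check each pair: they overlap iff neither finishes before the other starts.
Sorted by start: Mei, Ravi, Felix, Omar, Lucia.
Ravi starts after Mei ends — done with Mei.
Felix starts after Ravi ends — done with Ravi.
Omar starts after Felix ends — done with Felix.
Lucia starts after Omar ends.
Every pair is clear; the schedule has no overlaps.

No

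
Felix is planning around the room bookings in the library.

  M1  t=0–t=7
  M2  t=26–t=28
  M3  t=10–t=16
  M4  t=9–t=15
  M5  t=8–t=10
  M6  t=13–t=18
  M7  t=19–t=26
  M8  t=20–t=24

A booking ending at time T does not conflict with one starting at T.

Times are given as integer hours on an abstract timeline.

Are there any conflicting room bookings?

Yes

Sorted by start: M1, M5, M4, M3, M6, M7, M8, M2.
M5 starts after M1 ends; M1 is clear from here.
M4 starts before M5 ends → M5 and M4 overlap.
That's a conflict, so the schedule is not conflict-free.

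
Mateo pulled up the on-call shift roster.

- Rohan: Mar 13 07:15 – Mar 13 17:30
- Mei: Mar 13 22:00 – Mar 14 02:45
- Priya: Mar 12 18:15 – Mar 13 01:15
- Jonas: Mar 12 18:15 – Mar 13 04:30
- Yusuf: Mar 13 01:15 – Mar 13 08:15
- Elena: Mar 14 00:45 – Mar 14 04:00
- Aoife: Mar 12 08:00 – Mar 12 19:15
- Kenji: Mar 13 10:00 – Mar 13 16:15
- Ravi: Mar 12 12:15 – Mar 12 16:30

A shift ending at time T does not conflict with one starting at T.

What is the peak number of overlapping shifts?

3

Sweep the timeline, counting +1 at each start and −1 at each end (ends before starts at a tie):
Mar 12 08:00 start Aoife → 1
Mar 12 12:15 start Ravi → 2
Mar 12 16:30 end Ravi → 1
Mar 12 18:15 start Jonas → 2
Mar 12 18:15 start Priya → 3
Mar 12 19:15 end Aoife → 2
Mar 13 01:15 end Priya → 1
Mar 13 01:15 start Yusuf → 2
Mar 13 04:30 end Jonas → 1
Mar 13 07:15 start Rohan → 2
Mar 13 08:15 end Yusuf → 1
Mar 13 10:00 start Kenji → 2
Mar 13 16:15 end Kenji → 1
Mar 13 17:30 end Rohan → 0
Mar 13 22:00 start Mei → 1
Mar 14 00:45 start Elena → 2
Mar 14 02:45 end Mei → 1
Mar 14 04:00 end Elena → 0
Peak is 3, at Mar 12 18:15 (Aoife, Jonas, Priya).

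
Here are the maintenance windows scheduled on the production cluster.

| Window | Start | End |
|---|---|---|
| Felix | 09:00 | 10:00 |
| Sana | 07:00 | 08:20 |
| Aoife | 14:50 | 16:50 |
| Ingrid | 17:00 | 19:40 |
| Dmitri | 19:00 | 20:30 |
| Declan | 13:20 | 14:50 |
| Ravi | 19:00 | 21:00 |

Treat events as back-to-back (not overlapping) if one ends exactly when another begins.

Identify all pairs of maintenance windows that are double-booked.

Sorted by start: Sana, Felix, Declan, Aoife, Ingrid, Dmitri, Ravi.
Felix starts after Sana ends — done with Sana.
Declan starts after Felix ends — done with Felix.
Aoife starts exactly when Declan ends (back-to-back, no overlap) — done with Declan.
Ingrid starts after Aoife ends — done with Aoife.
Dmitri starts before Ingrid ends → Ingrid and Dmitri overlap.
Ravi starts before Ingrid ends → Ingrid and Ravi overlap.
Ravi starts before Dmitri ends → Dmitri and Ravi overlap.

Dmitri & Ingrid, Dmitri & Ravi, Ingrid & Ravi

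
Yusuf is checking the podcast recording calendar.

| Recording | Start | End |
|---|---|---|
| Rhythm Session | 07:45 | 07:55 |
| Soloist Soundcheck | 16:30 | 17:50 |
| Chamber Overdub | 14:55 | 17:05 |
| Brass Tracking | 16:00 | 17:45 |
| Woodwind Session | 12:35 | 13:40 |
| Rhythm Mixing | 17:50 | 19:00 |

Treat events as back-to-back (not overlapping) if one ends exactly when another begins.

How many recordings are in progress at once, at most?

Walk through starts and ends in time order (an end at T is processed before a start at T):
07:45 start Rhythm Session → 1
07:55 end Rhythm Session → 0
12:35 start Woodwind Session → 1
13:40 end Woodwind Session → 0
14:55 start Chamber Overdub → 1
16:00 start Brass Tracking → 2
16:30 start Soloist Soundcheck → 3
17:05 end Chamber Overdub → 2
17:45 end Brass Tracking → 1
17:50 end Soloist Soundcheck → 0
17:50 start Rhythm Mixing → 1
19:00 end Rhythm Mixing → 0
Peak is 3, at 16:30 (Brass Tracking, Chamber Overdub, Soloist Soundcheck).

3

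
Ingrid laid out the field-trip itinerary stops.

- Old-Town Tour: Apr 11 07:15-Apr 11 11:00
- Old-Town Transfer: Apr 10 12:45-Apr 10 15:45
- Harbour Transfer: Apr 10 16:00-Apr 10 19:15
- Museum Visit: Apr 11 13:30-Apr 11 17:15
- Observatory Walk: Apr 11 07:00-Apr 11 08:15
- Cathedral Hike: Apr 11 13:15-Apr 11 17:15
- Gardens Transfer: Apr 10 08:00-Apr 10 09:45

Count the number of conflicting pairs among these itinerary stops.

2

Sorted by start: Gardens Transfer, Old-Town Transfer, Harbour Transfer, Observatory Walk, Old-Town Tour, Cathedral Hike, Museum Visit.
Old-Town Transfer starts after Gardens Transfer ends, so Gardens Transfer has no further overlaps.
Harbour Transfer starts after Old-Town Transfer ends, so Old-Town Transfer has no further overlaps.
Observatory Walk starts after Harbour Transfer ends, so Harbour Transfer has no further overlaps.
Old-Town Tour starts before Observatory Walk ends → Observatory Walk and Old-Town Tour overlap.
Cathedral Hike starts after Observatory Walk ends, so Observatory Walk has no further overlaps.
Cathedral Hike starts after Old-Town Tour ends, so Old-Town Tour has no further overlaps.
Museum Visit starts before Cathedral Hike ends → Cathedral Hike and Museum Visit overlap.
Overlapping pairs: Cathedral Hike & Museum Visit, Observatory Walk & Old-Town Tour — 2 in total.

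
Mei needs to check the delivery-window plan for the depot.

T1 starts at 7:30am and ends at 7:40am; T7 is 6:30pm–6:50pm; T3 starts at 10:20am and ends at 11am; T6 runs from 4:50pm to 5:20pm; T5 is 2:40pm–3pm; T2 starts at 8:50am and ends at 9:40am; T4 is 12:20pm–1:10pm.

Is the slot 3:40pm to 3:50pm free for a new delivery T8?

T1: ends 7:40am at or before T8 starts 3:40pm → clear.
T2: ends 9:40am at or before T8 starts 3:40pm → clear.
T3: ends 11am at or before T8 starts 3:40pm → clear.
T4: ends 1:10pm at or before T8 starts 3:40pm → clear.
T5: ends 3pm at or before T8 starts 3:40pm → clear.
T6: starts 4:50pm at or after T8 ends 3:50pm → clear.
T7: starts 6:30pm at or after T8 ends 3:50pm → clear.

Yes — the slot is free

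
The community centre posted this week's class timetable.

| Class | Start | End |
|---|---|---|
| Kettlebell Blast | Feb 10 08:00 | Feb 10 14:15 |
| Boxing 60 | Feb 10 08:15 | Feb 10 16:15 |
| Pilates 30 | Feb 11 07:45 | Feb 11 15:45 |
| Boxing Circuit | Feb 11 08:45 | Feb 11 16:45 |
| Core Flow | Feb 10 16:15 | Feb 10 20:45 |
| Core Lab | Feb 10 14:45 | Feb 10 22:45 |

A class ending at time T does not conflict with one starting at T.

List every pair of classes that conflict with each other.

Sorted by start: Kettlebell Blast, Boxing 60, Core Lab, Core Flow, Pilates 30, Boxing Circuit.
Boxing 60 starts before Kettlebell Blast ends → Kettlebell Blast and Boxing 60 overlap.
Core Lab starts after Kettlebell Blast ends, so nothing later overlaps Kettlebell Blast either.
Core Lab starts before Boxing 60 ends → Boxing 60 and Core Lab overlap.
Core Flow starts exactly when Boxing 60 ends (back-to-back, no overlap), so nothing later overlaps Boxing 60 either.
Core Flow starts before Core Lab ends → Core Lab and Core Flow overlap.
Pilates 30 starts after Core Lab ends, so nothing later overlaps Core Lab either.
Pilates 30 starts after Core Flow ends, so nothing later overlaps Core Flow either.
Boxing Circuit starts before Pilates 30 ends → Pilates 30 and Boxing Circuit overlap.

Boxing 60 & Core Lab, Boxing 60 & Kettlebell Blast, Boxing Circuit & Pilates 30, Core Flow & Core Lab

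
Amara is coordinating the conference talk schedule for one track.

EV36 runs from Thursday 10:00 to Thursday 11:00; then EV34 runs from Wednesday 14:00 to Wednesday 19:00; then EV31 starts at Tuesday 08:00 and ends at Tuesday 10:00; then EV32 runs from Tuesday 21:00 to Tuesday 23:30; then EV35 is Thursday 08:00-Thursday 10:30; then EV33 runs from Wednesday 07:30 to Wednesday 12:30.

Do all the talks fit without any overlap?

Check each pair: they overlap iff neither finishes before the other starts.
Sorted by start: EV31, EV32, EV33, EV34, EV35, EV36.
EV32 starts after EV31 ends, so nothing later overlaps EV31 either.
EV33 starts after EV32 ends, so nothing later overlaps EV32 either.
EV34 starts after EV33 ends, so nothing later overlaps EV33 either.
EV35 starts after EV34 ends, so nothing later overlaps EV34 either.
EV36 starts before EV35 ends → EV35 and EV36 overlap.
That's a conflict, so the schedule is not conflict-free.

No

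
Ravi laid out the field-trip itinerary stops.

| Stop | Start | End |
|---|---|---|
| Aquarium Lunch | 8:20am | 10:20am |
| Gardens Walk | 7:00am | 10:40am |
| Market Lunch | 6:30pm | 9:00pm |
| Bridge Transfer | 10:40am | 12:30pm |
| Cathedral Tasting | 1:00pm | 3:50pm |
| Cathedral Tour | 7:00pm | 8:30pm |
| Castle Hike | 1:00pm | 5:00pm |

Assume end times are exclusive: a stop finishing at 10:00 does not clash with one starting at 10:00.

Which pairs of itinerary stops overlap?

Sorted by start: Gardens Walk, Aquarium Lunch, Bridge Transfer, Cathedral Tasting, Castle Hike, Market Lunch, Cathedral Tour.
Aquarium Lunch starts before Gardens Walk ends → Gardens Walk and Aquarium Lunch overlap.
Bridge Transfer starts exactly when Gardens Walk ends (back-to-back, no overlap) — done with Gardens Walk.
Bridge Transfer starts after Aquarium Lunch ends — done with Aquarium Lunch.
Cathedral Tasting starts after Bridge Transfer ends — done with Bridge Transfer.
Castle Hike starts before Cathedral Tasting ends → Cathedral Tasting and Castle Hike overlap.
Market Lunch starts after Cathedral Tasting ends — done with Cathedral Tasting.
Market Lunch starts after Castle Hike ends — done with Castle Hike.
Cathedral Tour starts before Market Lunch ends → Market Lunch and Cathedral Tour overlap.

Aquarium Lunch & Gardens Walk, Castle Hike & Cathedral Tasting, Cathedral Tour & Market Lunch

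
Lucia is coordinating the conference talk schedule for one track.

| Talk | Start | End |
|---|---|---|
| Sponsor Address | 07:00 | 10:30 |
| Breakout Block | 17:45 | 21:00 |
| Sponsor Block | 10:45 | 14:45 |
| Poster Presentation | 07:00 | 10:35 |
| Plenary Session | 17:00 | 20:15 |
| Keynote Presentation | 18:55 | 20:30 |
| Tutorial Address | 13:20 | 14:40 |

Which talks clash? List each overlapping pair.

Sorted by start: Poster Presentation, Sponsor Address, Sponsor Block, Tutorial Address, Plenary Session, Breakout Block, Keynote Presentation.
Sponsor Address starts before Poster Presentation ends → Poster Presentation and Sponsor Address overlap.
Sponsor Block starts after Poster Presentation ends — done with Poster Presentation.
Sponsor Block starts after Sponsor Address ends — done with Sponsor Address.
Tutorial Address starts before Sponsor Block ends → Sponsor Block and Tutorial Address overlap.
Plenary Session starts after Sponsor Block ends — done with Sponsor Block.
Plenary Session starts after Tutorial Address ends — done with Tutorial Address.
Breakout Block starts before Plenary Session ends → Plenary Session and Breakout Block overlap.
Keynote Presentation starts before Plenary Session ends → Plenary Session and Keynote Presentation overlap.
Keynote Presentation starts before Breakout Block ends → Breakout Block and Keynote Presentation overlap.

Breakout Block & Keynote Presentation, Breakout Block & Plenary Session, Keynote Presentation & Plenary Session, Poster Presentation & Sponsor Address, Sponsor Block & Tutorial Address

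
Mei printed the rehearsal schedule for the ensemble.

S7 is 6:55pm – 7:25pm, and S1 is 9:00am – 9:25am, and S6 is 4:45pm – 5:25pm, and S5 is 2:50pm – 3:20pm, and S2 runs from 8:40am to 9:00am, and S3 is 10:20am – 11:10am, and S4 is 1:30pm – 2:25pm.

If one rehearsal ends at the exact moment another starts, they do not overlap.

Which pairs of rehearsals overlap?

Sorted by start: S2, S1, S3, S4, S5, S6, S7.
S1 starts exactly when S2 ends (back-to-back, no overlap); S2 is clear from here.
S3 starts after S1 ends; S1 is clear from here.
S4 starts after S3 ends; S3 is clear from here.
S5 starts after S4 ends; S4 is clear from here.
S6 starts after S5 ends; S5 is clear from here.
S7 starts after S6 ends.

no conflicts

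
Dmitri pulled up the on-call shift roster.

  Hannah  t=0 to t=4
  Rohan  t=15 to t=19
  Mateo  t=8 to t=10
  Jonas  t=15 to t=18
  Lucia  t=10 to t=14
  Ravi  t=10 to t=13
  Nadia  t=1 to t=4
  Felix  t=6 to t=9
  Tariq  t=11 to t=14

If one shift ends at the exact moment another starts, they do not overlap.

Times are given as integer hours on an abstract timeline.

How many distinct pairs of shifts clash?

Sorted by start: Hannah, Nadia, Felix, Mateo, Lucia, Ravi, Tariq, Jonas, Rohan.
Nadia starts before Hannah ends → Hannah and Nadia overlap.
Felix starts after Hannah ends; Hannah is clear from here.
Felix starts after Nadia ends; Nadia is clear from here.
Mateo starts before Felix ends → Felix and Mateo overlap.
Lucia starts after Felix ends; Felix is clear from here.
Lucia starts exactly when Mateo ends (back-to-back, no overlap); Mateo is clear from here.
Ravi starts before Lucia ends → Lucia and Ravi overlap.
Tariq starts before Lucia ends → Lucia and Tariq overlap.
Jonas starts after Lucia ends; Lucia is clear from here.
Tariq starts before Ravi ends → Ravi and Tariq overlap.
Jonas starts after Ravi ends; Ravi is clear from here.
Jonas starts after Tariq ends; Tariq is clear from here.
Rohan starts before Jonas ends → Jonas and Rohan overlap.
Overlapping pairs: Felix & Mateo, Hannah & Nadia, Jonas & Rohan, Lucia & Ravi, Lucia & Tariq, Ravi & Tariq — 6 in total.

6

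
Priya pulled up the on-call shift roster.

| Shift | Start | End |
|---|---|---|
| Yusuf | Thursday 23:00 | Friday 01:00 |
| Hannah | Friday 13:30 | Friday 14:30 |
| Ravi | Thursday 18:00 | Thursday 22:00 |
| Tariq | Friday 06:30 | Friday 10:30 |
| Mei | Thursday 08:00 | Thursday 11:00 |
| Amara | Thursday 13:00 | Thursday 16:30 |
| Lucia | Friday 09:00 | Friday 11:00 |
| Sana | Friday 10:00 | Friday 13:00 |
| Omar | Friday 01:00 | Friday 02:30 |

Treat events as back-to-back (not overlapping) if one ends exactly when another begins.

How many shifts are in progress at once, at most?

Sweep the timeline, counting +1 at each start and −1 at each end (ends before starts at a tie):
Thursday 08:00 start Mei → 1
Thursday 11:00 end Mei → 0
Thursday 13:00 start Amara → 1
Thursday 16:30 end Amara → 0
Thursday 18:00 start Ravi → 1
Thursday 22:00 end Ravi → 0
Thursday 23:00 start Yusuf → 1
Friday 01:00 end Yusuf → 0
Friday 01:00 start Omar → 1
Friday 02:30 end Omar → 0
Friday 06:30 start Tariq → 1
Friday 09:00 start Lucia → 2
Friday 10:00 start Sana → 3
Friday 10:30 end Tariq → 2
Friday 11:00 end Lucia → 1
Friday 13:00 end Sana → 0
Friday 13:30 start Hannah → 1
Friday 14:30 end Hannah → 0
Peak is 3, at Friday 10:00 (Lucia, Sana, Tariq).

3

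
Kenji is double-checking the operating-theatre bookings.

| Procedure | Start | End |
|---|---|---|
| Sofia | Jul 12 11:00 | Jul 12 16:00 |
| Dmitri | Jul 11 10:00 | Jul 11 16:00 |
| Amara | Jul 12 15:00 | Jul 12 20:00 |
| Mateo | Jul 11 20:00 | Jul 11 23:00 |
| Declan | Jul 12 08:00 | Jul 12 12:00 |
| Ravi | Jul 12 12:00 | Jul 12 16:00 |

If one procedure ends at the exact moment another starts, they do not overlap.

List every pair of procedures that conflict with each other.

Sorted by start: Dmitri, Mateo, Declan, Sofia, Ravi, Amara.
Mateo starts after Dmitri ends — done with Dmitri.
Declan starts after Mateo ends — done with Mateo.
Sofia starts before Declan ends → Declan and Sofia overlap.
Ravi starts exactly when Declan ends (back-to-back, no overlap) — done with Declan.
Ravi starts before Sofia ends → Sofia and Ravi overlap.
Amara starts before Sofia ends → Sofia and Amara overlap.
Amara starts before Ravi ends → Ravi and Amara overlap.

Amara & Ravi, Amara & Sofia, Declan & Sofia, Ravi & Sofia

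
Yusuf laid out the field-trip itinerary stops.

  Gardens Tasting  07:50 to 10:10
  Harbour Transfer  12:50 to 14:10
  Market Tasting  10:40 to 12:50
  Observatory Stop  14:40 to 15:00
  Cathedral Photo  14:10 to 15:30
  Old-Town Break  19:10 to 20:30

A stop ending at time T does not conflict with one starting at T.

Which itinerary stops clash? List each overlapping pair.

Sorted by start: Gardens Tasting, Market Tasting, Harbour Transfer, Cathedral Photo, Observatory Stop, Old-Town Break.
Market Tasting starts after Gardens Tasting ends, so nothing later overlaps Gardens Tasting either.
Harbour Transfer starts exactly when Market Tasting ends (back-to-back, no overlap), so nothing later overlaps Market Tasting either.
Cathedral Photo starts exactly when Harbour Transfer ends (back-to-back, no overlap), so nothing later overlaps Harbour Transfer either.
Observatory Stop starts before Cathedral Photo ends → Cathedral Photo and Observatory Stop overlap.
Old-Town Break starts after Cathedral Photo ends.
Old-Town Break starts after Observatory Stop ends.

Cathedral Photo & Observatory Stop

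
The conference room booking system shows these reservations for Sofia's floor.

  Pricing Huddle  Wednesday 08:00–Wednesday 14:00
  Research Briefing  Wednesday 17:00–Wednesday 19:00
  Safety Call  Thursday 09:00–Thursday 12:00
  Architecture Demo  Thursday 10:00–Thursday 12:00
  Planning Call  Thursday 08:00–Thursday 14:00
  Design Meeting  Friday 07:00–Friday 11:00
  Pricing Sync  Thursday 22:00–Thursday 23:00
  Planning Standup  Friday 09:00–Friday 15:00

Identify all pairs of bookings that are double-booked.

Sorted by start: Pricing Huddle, Research Briefing, Planning Call, Safety Call, Architecture Demo, Pricing Sync, Design Meeting, Planning Standup.
Research Briefing starts after Pricing Huddle ends; Pricing Huddle is clear from here.
Planning Call starts after Research Briefing ends; Research Briefing is clear from here.
Safety Call starts before Planning Call ends → Planning Call and Safety Call overlap.
Architecture Demo starts before Planning Call ends → Planning Call and Architecture Demo overlap.
Pricing Sync starts after Planning Call ends; Planning Call is clear from here.
Architecture Demo starts before Safety Call ends → Safety Call and Architecture Demo overlap.
Pricing Sync starts after Safety Call ends; Safety Call is clear from here.
Pricing Sync starts after Architecture Demo ends; Architecture Demo is clear from here.
Design Meeting starts after Pricing Sync ends; Pricing Sync is clear from here.
Planning Standup starts before Design Meeting ends → Design Meeting and Planning Standup overlap.

Architecture Demo & Planning Call, Architecture Demo & Safety Call, Design Meeting & Planning Standup, Planning Call & Safety Call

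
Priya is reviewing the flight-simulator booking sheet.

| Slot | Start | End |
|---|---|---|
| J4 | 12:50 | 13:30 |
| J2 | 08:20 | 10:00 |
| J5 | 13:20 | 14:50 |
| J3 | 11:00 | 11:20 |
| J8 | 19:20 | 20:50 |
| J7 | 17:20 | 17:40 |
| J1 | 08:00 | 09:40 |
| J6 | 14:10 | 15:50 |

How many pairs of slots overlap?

Two intervals overlap when each starts before the other ends.
Sorted by start: J1, J2, J3, J4, J5, J6, J7, J8.
J2 starts before J1 ends → J1 and J2 overlap.
J3 starts after J1 ends; J1 is clear from here.
J3 starts after J2 ends; J2 is clear from here.
J4 starts after J3 ends; J3 is clear from here.
J5 starts before J4 ends → J4 and J5 overlap.
J6 starts after J4 ends; J4 is clear from here.
J6 starts before J5 ends → J5 and J6 overlap.
J7 starts after J5 ends; J5 is clear from here.
J7 starts after J6 ends; J6 is clear from here.
J8 starts after J7 ends.
Overlapping pairs: J1 & J2, J4 & J5, J5 & J6 — 3 in total.

3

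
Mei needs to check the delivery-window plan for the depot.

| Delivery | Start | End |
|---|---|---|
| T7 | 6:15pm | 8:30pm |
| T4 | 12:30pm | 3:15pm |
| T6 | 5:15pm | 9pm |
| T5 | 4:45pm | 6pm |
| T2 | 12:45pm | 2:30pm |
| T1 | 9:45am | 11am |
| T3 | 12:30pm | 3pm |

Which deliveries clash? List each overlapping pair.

Sorted by start: T1, T3, T4, T2, T5, T6, T7.
T3 starts after T1 ends; T1 is clear from here.
T4 starts before T3 ends → T3 and T4 overlap.
T2 starts before T3 ends → T3 and T2 overlap.
T5 starts after T3 ends; T3 is clear from here.
T2 starts before T4 ends → T4 and T2 overlap.
T5 starts after T4 ends; T4 is clear from here.
T5 starts after T2 ends; T2 is clear from here.
T6 starts before T5 ends → T5 and T6 overlap.
T7 starts after T5 ends.
T7 starts before T6 ends → T6 and T7 overlap.

T2 & T3, T2 & T4, T3 & T4, T5 & T6, T6 & T7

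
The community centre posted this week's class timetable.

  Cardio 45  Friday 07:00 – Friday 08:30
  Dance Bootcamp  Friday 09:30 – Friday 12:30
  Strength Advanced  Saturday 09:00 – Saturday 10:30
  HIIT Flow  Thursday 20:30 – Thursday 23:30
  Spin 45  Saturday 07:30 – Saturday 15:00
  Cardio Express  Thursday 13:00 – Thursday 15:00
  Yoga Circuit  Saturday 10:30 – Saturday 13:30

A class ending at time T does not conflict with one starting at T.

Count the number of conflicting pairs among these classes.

Sorted by start: Cardio Express, HIIT Flow, Cardio 45, Dance Bootcamp, Spin 45, Strength Advanced, Yoga Circuit.
HIIT Flow starts after Cardio Express ends, so nothing later overlaps Cardio Express either.
Cardio 45 starts after HIIT Flow ends, so nothing later overlaps HIIT Flow either.
Dance Bootcamp starts after Cardio 45 ends, so nothing later overlaps Cardio 45 either.
Spin 45 starts after Dance Bootcamp ends, so nothing later overlaps Dance Bootcamp either.
Strength Advanced starts before Spin 45 ends → Spin 45 and Strength Advanced overlap.
Yoga Circuit starts before Spin 45 ends → Spin 45 and Yoga Circuit overlap.
Yoga Circuit starts exactly when Strength Advanced ends (back-to-back, no overlap).
Overlapping pairs: Spin 45 & Strength Advanced, Spin 45 & Yoga Circuit — 2 in total.

2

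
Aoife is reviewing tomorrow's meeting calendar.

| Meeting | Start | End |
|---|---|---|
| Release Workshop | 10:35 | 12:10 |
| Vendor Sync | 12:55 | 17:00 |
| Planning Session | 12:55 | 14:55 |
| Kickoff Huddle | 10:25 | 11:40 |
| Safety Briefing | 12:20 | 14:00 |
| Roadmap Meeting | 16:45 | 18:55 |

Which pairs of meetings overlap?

Kickoff Huddle & Release Workshop, Planning Session & Safety Briefing, Planning Session & Vendor Sync, Roadmap Meeting & Vendor Sync, Safety Briefing & Vendor Sync

Sorted by start: Kickoff Huddle, Release Workshop, Safety Briefing, Vendor Sync, Planning Session, Roadmap Meeting.
Release Workshop starts before Kickoff Huddle ends → Kickoff Huddle and Release Workshop overlap.
Safety Briefing starts after Kickoff Huddle ends — done with Kickoff Huddle.
Safety Briefing starts after Release Workshop ends — done with Release Workshop.
Vendor Sync starts before Safety Briefing ends → Safety Briefing and Vendor Sync overlap.
Planning Session starts before Safety Briefing ends → Safety Briefing and Planning Session overlap.
Roadmap Meeting starts after Safety Briefing ends.
Planning Session starts before Vendor Sync ends → Vendor Sync and Planning Session overlap.
Roadmap Meeting starts before Vendor Sync ends → Vendor Sync and Roadmap Meeting overlap.
Roadmap Meeting starts after Planning Session ends.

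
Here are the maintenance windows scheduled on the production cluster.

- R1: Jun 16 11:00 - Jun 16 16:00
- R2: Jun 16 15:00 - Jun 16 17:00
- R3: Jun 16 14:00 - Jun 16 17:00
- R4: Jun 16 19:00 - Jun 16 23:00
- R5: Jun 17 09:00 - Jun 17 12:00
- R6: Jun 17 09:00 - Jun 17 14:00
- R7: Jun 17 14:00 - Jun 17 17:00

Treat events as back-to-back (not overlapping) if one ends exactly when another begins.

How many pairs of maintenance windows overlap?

4

Sorted by start: R1, R3, R2, R4, R5, R6, R7.
R3 starts before R1 ends → R1 and R3 overlap.
R2 starts before R1 ends → R1 and R2 overlap.
R4 starts after R1 ends, so R1 has no further overlaps.
R2 starts before R3 ends → R3 and R2 overlap.
R4 starts after R3 ends, so R3 has no further overlaps.
R4 starts after R2 ends, so R2 has no further overlaps.
R5 starts after R4 ends, so R4 has no further overlaps.
R6 starts before R5 ends → R5 and R6 overlap.
R7 starts after R5 ends.
R7 starts exactly when R6 ends (back-to-back, no overlap).
Overlapping pairs: R1 & R2, R1 & R3, R2 & R3, R5 & R6 — 4 in total.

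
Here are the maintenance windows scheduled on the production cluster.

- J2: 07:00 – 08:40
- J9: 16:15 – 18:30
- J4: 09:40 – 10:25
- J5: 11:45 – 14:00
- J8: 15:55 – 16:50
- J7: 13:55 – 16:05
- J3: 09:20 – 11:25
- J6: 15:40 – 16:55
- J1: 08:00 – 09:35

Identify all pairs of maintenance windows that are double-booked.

J1 & J2, J1 & J3, J3 & J4, J5 & J7, J6 & J7, J6 & J8, J6 & J9, J7 & J8, J8 & J9

Check each pair: they overlap iff neither finishes before the other starts.
Sorted by start: J2, J1, J3, J4, J5, J7, J6, J8, J9.
J1 starts before J2 ends → J2 and J1 overlap.
J3 starts after J2 ends, so J2 has no further overlaps.
J3 starts before J1 ends → J1 and J3 overlap.
J4 starts after J1 ends, so J1 has no further overlaps.
J4 starts before J3 ends → J3 and J4 overlap.
J5 starts after J3 ends, so J3 has no further overlaps.
J5 starts after J4 ends, so J4 has no further overlaps.
J7 starts before J5 ends → J5 and J7 overlap.
J6 starts after J5 ends, so J5 has no further overlaps.
J6 starts before J7 ends → J7 and J6 overlap.
J8 starts before J7 ends → J7 and J8 overlap.
J9 starts after J7 ends.
J8 starts before J6 ends → J6 and J8 overlap.
J9 starts before J6 ends → J6 and J9 overlap.
J9 starts before J8 ends → J8 and J9 overlap.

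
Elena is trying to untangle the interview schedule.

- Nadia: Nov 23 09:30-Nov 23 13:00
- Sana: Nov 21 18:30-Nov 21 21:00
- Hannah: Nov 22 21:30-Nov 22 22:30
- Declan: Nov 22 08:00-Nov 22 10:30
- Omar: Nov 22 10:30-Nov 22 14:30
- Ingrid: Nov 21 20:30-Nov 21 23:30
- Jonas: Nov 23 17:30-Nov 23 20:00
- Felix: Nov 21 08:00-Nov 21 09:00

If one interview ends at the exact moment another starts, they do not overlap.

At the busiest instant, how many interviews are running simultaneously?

2

Sweep the timeline, counting +1 at each start and −1 at each end (ends before starts at a tie):
Nov 21 08:00 start Felix → 1
Nov 21 09:00 end Felix → 0
Nov 21 18:30 start Sana → 1
Nov 21 20:30 start Ingrid → 2
Nov 21 21:00 end Sana → 1
Nov 21 23:30 end Ingrid → 0
Nov 22 08:00 start Declan → 1
Nov 22 10:30 end Declan → 0
Nov 22 10:30 start Omar → 1
Nov 22 14:30 end Omar → 0
Nov 22 21:30 start Hannah → 1
Nov 22 22:30 end Hannah → 0
Nov 23 09:30 start Nadia → 1
Nov 23 13:00 end Nadia → 0
Nov 23 17:30 start Jonas → 1
Nov 23 20:00 end Jonas → 0
Peak is 2, at Nov 21 20:30 (Ingrid, Sana).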